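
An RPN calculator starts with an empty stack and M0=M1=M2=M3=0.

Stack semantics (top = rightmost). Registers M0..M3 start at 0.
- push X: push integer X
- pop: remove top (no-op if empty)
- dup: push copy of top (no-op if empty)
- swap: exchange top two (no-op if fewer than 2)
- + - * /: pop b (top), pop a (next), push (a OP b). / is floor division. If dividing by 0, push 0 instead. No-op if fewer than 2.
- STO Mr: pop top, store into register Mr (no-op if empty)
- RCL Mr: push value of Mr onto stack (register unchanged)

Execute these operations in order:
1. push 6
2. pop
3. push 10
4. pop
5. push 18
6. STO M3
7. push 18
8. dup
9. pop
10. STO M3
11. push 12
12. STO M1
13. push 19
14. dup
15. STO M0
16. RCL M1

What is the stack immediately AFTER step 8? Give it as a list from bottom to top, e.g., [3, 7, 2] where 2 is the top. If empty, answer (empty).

After op 1 (push 6): stack=[6] mem=[0,0,0,0]
After op 2 (pop): stack=[empty] mem=[0,0,0,0]
After op 3 (push 10): stack=[10] mem=[0,0,0,0]
After op 4 (pop): stack=[empty] mem=[0,0,0,0]
After op 5 (push 18): stack=[18] mem=[0,0,0,0]
After op 6 (STO M3): stack=[empty] mem=[0,0,0,18]
After op 7 (push 18): stack=[18] mem=[0,0,0,18]
After op 8 (dup): stack=[18,18] mem=[0,0,0,18]

[18, 18]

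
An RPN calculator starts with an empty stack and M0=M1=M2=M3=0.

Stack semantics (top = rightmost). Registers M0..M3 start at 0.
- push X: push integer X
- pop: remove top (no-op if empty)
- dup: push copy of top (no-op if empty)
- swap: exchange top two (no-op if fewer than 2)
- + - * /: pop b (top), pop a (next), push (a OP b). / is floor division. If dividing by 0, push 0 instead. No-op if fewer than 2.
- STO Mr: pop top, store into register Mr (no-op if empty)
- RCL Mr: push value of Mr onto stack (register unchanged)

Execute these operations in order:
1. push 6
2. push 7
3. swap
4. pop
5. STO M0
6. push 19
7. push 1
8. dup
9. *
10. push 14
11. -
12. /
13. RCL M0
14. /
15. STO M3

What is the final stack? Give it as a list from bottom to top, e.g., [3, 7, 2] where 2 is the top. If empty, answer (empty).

Answer: (empty)

Derivation:
After op 1 (push 6): stack=[6] mem=[0,0,0,0]
After op 2 (push 7): stack=[6,7] mem=[0,0,0,0]
After op 3 (swap): stack=[7,6] mem=[0,0,0,0]
After op 4 (pop): stack=[7] mem=[0,0,0,0]
After op 5 (STO M0): stack=[empty] mem=[7,0,0,0]
After op 6 (push 19): stack=[19] mem=[7,0,0,0]
After op 7 (push 1): stack=[19,1] mem=[7,0,0,0]
After op 8 (dup): stack=[19,1,1] mem=[7,0,0,0]
After op 9 (*): stack=[19,1] mem=[7,0,0,0]
After op 10 (push 14): stack=[19,1,14] mem=[7,0,0,0]
After op 11 (-): stack=[19,-13] mem=[7,0,0,0]
After op 12 (/): stack=[-2] mem=[7,0,0,0]
After op 13 (RCL M0): stack=[-2,7] mem=[7,0,0,0]
After op 14 (/): stack=[-1] mem=[7,0,0,0]
After op 15 (STO M3): stack=[empty] mem=[7,0,0,-1]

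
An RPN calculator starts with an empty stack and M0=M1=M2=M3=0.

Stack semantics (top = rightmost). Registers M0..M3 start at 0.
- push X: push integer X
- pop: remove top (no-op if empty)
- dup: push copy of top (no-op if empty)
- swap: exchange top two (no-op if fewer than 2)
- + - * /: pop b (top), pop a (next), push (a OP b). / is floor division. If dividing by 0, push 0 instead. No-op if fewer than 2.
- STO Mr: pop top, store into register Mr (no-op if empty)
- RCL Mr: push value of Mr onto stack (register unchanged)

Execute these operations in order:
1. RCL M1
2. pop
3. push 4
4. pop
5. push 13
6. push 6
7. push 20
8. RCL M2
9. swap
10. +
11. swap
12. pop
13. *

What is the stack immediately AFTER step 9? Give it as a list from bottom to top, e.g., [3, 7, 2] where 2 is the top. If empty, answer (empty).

After op 1 (RCL M1): stack=[0] mem=[0,0,0,0]
After op 2 (pop): stack=[empty] mem=[0,0,0,0]
After op 3 (push 4): stack=[4] mem=[0,0,0,0]
After op 4 (pop): stack=[empty] mem=[0,0,0,0]
After op 5 (push 13): stack=[13] mem=[0,0,0,0]
After op 6 (push 6): stack=[13,6] mem=[0,0,0,0]
After op 7 (push 20): stack=[13,6,20] mem=[0,0,0,0]
After op 8 (RCL M2): stack=[13,6,20,0] mem=[0,0,0,0]
After op 9 (swap): stack=[13,6,0,20] mem=[0,0,0,0]

[13, 6, 0, 20]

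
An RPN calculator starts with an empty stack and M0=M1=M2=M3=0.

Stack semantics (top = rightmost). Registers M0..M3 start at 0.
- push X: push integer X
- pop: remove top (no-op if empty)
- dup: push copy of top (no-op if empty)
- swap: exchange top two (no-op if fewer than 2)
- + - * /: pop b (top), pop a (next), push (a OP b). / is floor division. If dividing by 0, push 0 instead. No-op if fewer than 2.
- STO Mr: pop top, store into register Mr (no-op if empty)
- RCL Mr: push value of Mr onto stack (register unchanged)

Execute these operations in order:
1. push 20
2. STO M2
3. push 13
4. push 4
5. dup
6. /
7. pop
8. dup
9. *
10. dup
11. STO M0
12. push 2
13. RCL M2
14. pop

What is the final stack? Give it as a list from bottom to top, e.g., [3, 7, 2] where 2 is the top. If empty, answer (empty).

Answer: [169, 2]

Derivation:
After op 1 (push 20): stack=[20] mem=[0,0,0,0]
After op 2 (STO M2): stack=[empty] mem=[0,0,20,0]
After op 3 (push 13): stack=[13] mem=[0,0,20,0]
After op 4 (push 4): stack=[13,4] mem=[0,0,20,0]
After op 5 (dup): stack=[13,4,4] mem=[0,0,20,0]
After op 6 (/): stack=[13,1] mem=[0,0,20,0]
After op 7 (pop): stack=[13] mem=[0,0,20,0]
After op 8 (dup): stack=[13,13] mem=[0,0,20,0]
After op 9 (*): stack=[169] mem=[0,0,20,0]
After op 10 (dup): stack=[169,169] mem=[0,0,20,0]
After op 11 (STO M0): stack=[169] mem=[169,0,20,0]
After op 12 (push 2): stack=[169,2] mem=[169,0,20,0]
After op 13 (RCL M2): stack=[169,2,20] mem=[169,0,20,0]
After op 14 (pop): stack=[169,2] mem=[169,0,20,0]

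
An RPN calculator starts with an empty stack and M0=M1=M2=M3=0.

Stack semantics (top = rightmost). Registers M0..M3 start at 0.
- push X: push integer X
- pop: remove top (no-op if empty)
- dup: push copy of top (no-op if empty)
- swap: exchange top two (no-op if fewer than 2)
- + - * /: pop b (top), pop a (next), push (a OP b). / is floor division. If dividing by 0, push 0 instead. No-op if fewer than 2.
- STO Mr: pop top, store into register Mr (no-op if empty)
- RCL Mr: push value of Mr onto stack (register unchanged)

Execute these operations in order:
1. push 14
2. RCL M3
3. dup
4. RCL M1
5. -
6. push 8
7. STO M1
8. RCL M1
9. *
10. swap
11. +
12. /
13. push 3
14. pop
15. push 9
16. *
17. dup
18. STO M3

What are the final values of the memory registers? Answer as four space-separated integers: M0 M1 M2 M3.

After op 1 (push 14): stack=[14] mem=[0,0,0,0]
After op 2 (RCL M3): stack=[14,0] mem=[0,0,0,0]
After op 3 (dup): stack=[14,0,0] mem=[0,0,0,0]
After op 4 (RCL M1): stack=[14,0,0,0] mem=[0,0,0,0]
After op 5 (-): stack=[14,0,0] mem=[0,0,0,0]
After op 6 (push 8): stack=[14,0,0,8] mem=[0,0,0,0]
After op 7 (STO M1): stack=[14,0,0] mem=[0,8,0,0]
After op 8 (RCL M1): stack=[14,0,0,8] mem=[0,8,0,0]
After op 9 (*): stack=[14,0,0] mem=[0,8,0,0]
After op 10 (swap): stack=[14,0,0] mem=[0,8,0,0]
After op 11 (+): stack=[14,0] mem=[0,8,0,0]
After op 12 (/): stack=[0] mem=[0,8,0,0]
After op 13 (push 3): stack=[0,3] mem=[0,8,0,0]
After op 14 (pop): stack=[0] mem=[0,8,0,0]
After op 15 (push 9): stack=[0,9] mem=[0,8,0,0]
After op 16 (*): stack=[0] mem=[0,8,0,0]
After op 17 (dup): stack=[0,0] mem=[0,8,0,0]
After op 18 (STO M3): stack=[0] mem=[0,8,0,0]

Answer: 0 8 0 0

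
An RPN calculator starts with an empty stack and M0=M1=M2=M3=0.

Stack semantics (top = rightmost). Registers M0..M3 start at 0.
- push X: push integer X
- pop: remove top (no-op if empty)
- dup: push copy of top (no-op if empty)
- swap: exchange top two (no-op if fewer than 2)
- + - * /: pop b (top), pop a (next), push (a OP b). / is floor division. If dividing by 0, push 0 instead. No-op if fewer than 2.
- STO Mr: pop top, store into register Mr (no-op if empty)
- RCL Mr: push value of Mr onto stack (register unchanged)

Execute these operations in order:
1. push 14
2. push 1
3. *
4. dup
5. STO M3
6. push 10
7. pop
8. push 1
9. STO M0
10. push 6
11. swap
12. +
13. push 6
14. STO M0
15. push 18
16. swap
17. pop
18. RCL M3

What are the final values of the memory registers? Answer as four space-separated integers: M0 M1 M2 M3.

After op 1 (push 14): stack=[14] mem=[0,0,0,0]
After op 2 (push 1): stack=[14,1] mem=[0,0,0,0]
After op 3 (*): stack=[14] mem=[0,0,0,0]
After op 4 (dup): stack=[14,14] mem=[0,0,0,0]
After op 5 (STO M3): stack=[14] mem=[0,0,0,14]
After op 6 (push 10): stack=[14,10] mem=[0,0,0,14]
After op 7 (pop): stack=[14] mem=[0,0,0,14]
After op 8 (push 1): stack=[14,1] mem=[0,0,0,14]
After op 9 (STO M0): stack=[14] mem=[1,0,0,14]
After op 10 (push 6): stack=[14,6] mem=[1,0,0,14]
After op 11 (swap): stack=[6,14] mem=[1,0,0,14]
After op 12 (+): stack=[20] mem=[1,0,0,14]
After op 13 (push 6): stack=[20,6] mem=[1,0,0,14]
After op 14 (STO M0): stack=[20] mem=[6,0,0,14]
After op 15 (push 18): stack=[20,18] mem=[6,0,0,14]
After op 16 (swap): stack=[18,20] mem=[6,0,0,14]
After op 17 (pop): stack=[18] mem=[6,0,0,14]
After op 18 (RCL M3): stack=[18,14] mem=[6,0,0,14]

Answer: 6 0 0 14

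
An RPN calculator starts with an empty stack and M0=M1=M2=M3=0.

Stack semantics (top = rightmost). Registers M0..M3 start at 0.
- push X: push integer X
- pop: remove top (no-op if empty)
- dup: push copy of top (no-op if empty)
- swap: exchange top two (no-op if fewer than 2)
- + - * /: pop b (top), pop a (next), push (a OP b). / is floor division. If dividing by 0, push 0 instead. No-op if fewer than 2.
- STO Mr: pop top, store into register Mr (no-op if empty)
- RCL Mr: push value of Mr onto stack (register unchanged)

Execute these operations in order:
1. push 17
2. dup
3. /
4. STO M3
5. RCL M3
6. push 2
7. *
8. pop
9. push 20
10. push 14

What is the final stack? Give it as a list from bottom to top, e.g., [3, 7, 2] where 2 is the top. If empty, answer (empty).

After op 1 (push 17): stack=[17] mem=[0,0,0,0]
After op 2 (dup): stack=[17,17] mem=[0,0,0,0]
After op 3 (/): stack=[1] mem=[0,0,0,0]
After op 4 (STO M3): stack=[empty] mem=[0,0,0,1]
After op 5 (RCL M3): stack=[1] mem=[0,0,0,1]
After op 6 (push 2): stack=[1,2] mem=[0,0,0,1]
After op 7 (*): stack=[2] mem=[0,0,0,1]
After op 8 (pop): stack=[empty] mem=[0,0,0,1]
After op 9 (push 20): stack=[20] mem=[0,0,0,1]
After op 10 (push 14): stack=[20,14] mem=[0,0,0,1]

Answer: [20, 14]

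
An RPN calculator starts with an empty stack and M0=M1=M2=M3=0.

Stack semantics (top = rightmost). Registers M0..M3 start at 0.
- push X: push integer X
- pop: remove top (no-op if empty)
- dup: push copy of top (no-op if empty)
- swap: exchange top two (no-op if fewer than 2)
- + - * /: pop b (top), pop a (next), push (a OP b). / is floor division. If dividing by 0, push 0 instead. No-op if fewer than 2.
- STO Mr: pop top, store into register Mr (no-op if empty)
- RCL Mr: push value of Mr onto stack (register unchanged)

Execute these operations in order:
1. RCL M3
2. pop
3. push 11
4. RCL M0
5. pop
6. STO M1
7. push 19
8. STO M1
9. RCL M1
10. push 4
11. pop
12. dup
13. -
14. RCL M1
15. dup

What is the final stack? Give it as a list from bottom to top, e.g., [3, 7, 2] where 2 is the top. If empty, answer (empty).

Answer: [0, 19, 19]

Derivation:
After op 1 (RCL M3): stack=[0] mem=[0,0,0,0]
After op 2 (pop): stack=[empty] mem=[0,0,0,0]
After op 3 (push 11): stack=[11] mem=[0,0,0,0]
After op 4 (RCL M0): stack=[11,0] mem=[0,0,0,0]
After op 5 (pop): stack=[11] mem=[0,0,0,0]
After op 6 (STO M1): stack=[empty] mem=[0,11,0,0]
After op 7 (push 19): stack=[19] mem=[0,11,0,0]
After op 8 (STO M1): stack=[empty] mem=[0,19,0,0]
After op 9 (RCL M1): stack=[19] mem=[0,19,0,0]
After op 10 (push 4): stack=[19,4] mem=[0,19,0,0]
After op 11 (pop): stack=[19] mem=[0,19,0,0]
After op 12 (dup): stack=[19,19] mem=[0,19,0,0]
After op 13 (-): stack=[0] mem=[0,19,0,0]
After op 14 (RCL M1): stack=[0,19] mem=[0,19,0,0]
After op 15 (dup): stack=[0,19,19] mem=[0,19,0,0]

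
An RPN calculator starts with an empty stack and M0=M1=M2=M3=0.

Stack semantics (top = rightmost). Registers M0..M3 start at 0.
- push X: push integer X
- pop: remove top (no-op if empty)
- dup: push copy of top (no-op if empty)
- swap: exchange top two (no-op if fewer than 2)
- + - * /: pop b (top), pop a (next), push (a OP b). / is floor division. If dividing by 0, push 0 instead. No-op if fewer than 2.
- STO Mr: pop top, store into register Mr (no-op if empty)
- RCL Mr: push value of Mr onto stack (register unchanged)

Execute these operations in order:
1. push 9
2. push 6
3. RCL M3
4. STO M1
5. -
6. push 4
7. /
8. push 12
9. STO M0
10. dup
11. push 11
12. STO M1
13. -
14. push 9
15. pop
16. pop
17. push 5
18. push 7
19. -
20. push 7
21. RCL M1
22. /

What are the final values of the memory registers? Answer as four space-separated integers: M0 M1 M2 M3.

After op 1 (push 9): stack=[9] mem=[0,0,0,0]
After op 2 (push 6): stack=[9,6] mem=[0,0,0,0]
After op 3 (RCL M3): stack=[9,6,0] mem=[0,0,0,0]
After op 4 (STO M1): stack=[9,6] mem=[0,0,0,0]
After op 5 (-): stack=[3] mem=[0,0,0,0]
After op 6 (push 4): stack=[3,4] mem=[0,0,0,0]
After op 7 (/): stack=[0] mem=[0,0,0,0]
After op 8 (push 12): stack=[0,12] mem=[0,0,0,0]
After op 9 (STO M0): stack=[0] mem=[12,0,0,0]
After op 10 (dup): stack=[0,0] mem=[12,0,0,0]
After op 11 (push 11): stack=[0,0,11] mem=[12,0,0,0]
After op 12 (STO M1): stack=[0,0] mem=[12,11,0,0]
After op 13 (-): stack=[0] mem=[12,11,0,0]
After op 14 (push 9): stack=[0,9] mem=[12,11,0,0]
After op 15 (pop): stack=[0] mem=[12,11,0,0]
After op 16 (pop): stack=[empty] mem=[12,11,0,0]
After op 17 (push 5): stack=[5] mem=[12,11,0,0]
After op 18 (push 7): stack=[5,7] mem=[12,11,0,0]
After op 19 (-): stack=[-2] mem=[12,11,0,0]
After op 20 (push 7): stack=[-2,7] mem=[12,11,0,0]
After op 21 (RCL M1): stack=[-2,7,11] mem=[12,11,0,0]
After op 22 (/): stack=[-2,0] mem=[12,11,0,0]

Answer: 12 11 0 0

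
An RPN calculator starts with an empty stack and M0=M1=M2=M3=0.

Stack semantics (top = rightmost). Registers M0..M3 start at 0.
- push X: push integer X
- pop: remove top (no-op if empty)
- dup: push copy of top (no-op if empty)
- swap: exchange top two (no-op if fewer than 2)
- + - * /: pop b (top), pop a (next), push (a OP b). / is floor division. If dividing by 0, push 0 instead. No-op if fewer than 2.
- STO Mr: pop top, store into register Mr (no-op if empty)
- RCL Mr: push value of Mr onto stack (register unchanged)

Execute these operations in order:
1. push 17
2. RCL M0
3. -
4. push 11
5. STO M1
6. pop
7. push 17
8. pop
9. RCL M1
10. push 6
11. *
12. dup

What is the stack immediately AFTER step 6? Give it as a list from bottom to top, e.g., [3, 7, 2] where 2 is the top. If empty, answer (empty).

After op 1 (push 17): stack=[17] mem=[0,0,0,0]
After op 2 (RCL M0): stack=[17,0] mem=[0,0,0,0]
After op 3 (-): stack=[17] mem=[0,0,0,0]
After op 4 (push 11): stack=[17,11] mem=[0,0,0,0]
After op 5 (STO M1): stack=[17] mem=[0,11,0,0]
After op 6 (pop): stack=[empty] mem=[0,11,0,0]

(empty)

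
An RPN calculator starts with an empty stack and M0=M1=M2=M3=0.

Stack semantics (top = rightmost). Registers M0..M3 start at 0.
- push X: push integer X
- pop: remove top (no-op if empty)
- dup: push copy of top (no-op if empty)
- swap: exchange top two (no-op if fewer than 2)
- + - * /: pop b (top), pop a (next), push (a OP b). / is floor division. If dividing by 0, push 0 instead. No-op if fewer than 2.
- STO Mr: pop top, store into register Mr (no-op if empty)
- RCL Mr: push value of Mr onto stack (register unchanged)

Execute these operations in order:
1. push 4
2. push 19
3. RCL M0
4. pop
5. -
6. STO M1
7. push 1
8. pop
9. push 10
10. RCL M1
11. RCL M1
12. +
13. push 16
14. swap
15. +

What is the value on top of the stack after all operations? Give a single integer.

After op 1 (push 4): stack=[4] mem=[0,0,0,0]
After op 2 (push 19): stack=[4,19] mem=[0,0,0,0]
After op 3 (RCL M0): stack=[4,19,0] mem=[0,0,0,0]
After op 4 (pop): stack=[4,19] mem=[0,0,0,0]
After op 5 (-): stack=[-15] mem=[0,0,0,0]
After op 6 (STO M1): stack=[empty] mem=[0,-15,0,0]
After op 7 (push 1): stack=[1] mem=[0,-15,0,0]
After op 8 (pop): stack=[empty] mem=[0,-15,0,0]
After op 9 (push 10): stack=[10] mem=[0,-15,0,0]
After op 10 (RCL M1): stack=[10,-15] mem=[0,-15,0,0]
After op 11 (RCL M1): stack=[10,-15,-15] mem=[0,-15,0,0]
After op 12 (+): stack=[10,-30] mem=[0,-15,0,0]
After op 13 (push 16): stack=[10,-30,16] mem=[0,-15,0,0]
After op 14 (swap): stack=[10,16,-30] mem=[0,-15,0,0]
After op 15 (+): stack=[10,-14] mem=[0,-15,0,0]

Answer: -14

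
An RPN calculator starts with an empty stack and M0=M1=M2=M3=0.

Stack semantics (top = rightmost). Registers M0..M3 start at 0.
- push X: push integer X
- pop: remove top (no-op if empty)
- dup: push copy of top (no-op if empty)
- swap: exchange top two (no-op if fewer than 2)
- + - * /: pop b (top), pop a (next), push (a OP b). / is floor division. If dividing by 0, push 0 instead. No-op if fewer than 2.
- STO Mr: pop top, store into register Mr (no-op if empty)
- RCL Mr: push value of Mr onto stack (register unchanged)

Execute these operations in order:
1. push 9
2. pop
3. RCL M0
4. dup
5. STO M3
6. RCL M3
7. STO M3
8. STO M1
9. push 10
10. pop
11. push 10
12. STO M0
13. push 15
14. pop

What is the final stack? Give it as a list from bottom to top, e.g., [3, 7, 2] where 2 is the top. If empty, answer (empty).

After op 1 (push 9): stack=[9] mem=[0,0,0,0]
After op 2 (pop): stack=[empty] mem=[0,0,0,0]
After op 3 (RCL M0): stack=[0] mem=[0,0,0,0]
After op 4 (dup): stack=[0,0] mem=[0,0,0,0]
After op 5 (STO M3): stack=[0] mem=[0,0,0,0]
After op 6 (RCL M3): stack=[0,0] mem=[0,0,0,0]
After op 7 (STO M3): stack=[0] mem=[0,0,0,0]
After op 8 (STO M1): stack=[empty] mem=[0,0,0,0]
After op 9 (push 10): stack=[10] mem=[0,0,0,0]
After op 10 (pop): stack=[empty] mem=[0,0,0,0]
After op 11 (push 10): stack=[10] mem=[0,0,0,0]
After op 12 (STO M0): stack=[empty] mem=[10,0,0,0]
After op 13 (push 15): stack=[15] mem=[10,0,0,0]
After op 14 (pop): stack=[empty] mem=[10,0,0,0]

Answer: (empty)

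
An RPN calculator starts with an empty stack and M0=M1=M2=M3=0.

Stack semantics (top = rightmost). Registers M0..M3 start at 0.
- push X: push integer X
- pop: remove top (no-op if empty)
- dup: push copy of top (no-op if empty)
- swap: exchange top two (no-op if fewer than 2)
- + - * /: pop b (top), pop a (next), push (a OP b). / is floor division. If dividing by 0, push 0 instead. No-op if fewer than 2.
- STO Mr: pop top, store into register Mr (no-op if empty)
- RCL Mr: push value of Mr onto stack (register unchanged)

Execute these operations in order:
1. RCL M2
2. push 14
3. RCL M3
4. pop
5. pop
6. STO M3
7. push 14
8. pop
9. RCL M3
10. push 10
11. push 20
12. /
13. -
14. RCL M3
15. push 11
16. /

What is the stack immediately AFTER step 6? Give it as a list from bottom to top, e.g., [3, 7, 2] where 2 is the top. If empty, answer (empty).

After op 1 (RCL M2): stack=[0] mem=[0,0,0,0]
After op 2 (push 14): stack=[0,14] mem=[0,0,0,0]
After op 3 (RCL M3): stack=[0,14,0] mem=[0,0,0,0]
After op 4 (pop): stack=[0,14] mem=[0,0,0,0]
After op 5 (pop): stack=[0] mem=[0,0,0,0]
After op 6 (STO M3): stack=[empty] mem=[0,0,0,0]

(empty)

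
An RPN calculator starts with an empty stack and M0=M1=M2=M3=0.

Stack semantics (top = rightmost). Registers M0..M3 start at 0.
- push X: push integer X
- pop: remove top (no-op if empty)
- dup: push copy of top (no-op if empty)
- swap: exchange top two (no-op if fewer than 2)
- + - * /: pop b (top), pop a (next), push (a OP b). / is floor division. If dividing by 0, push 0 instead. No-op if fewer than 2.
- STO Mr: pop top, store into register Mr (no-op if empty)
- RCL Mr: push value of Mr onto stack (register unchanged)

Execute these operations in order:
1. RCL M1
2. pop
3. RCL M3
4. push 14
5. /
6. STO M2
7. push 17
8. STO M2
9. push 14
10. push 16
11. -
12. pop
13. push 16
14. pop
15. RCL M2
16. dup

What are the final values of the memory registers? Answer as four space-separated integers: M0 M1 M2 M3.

After op 1 (RCL M1): stack=[0] mem=[0,0,0,0]
After op 2 (pop): stack=[empty] mem=[0,0,0,0]
After op 3 (RCL M3): stack=[0] mem=[0,0,0,0]
After op 4 (push 14): stack=[0,14] mem=[0,0,0,0]
After op 5 (/): stack=[0] mem=[0,0,0,0]
After op 6 (STO M2): stack=[empty] mem=[0,0,0,0]
After op 7 (push 17): stack=[17] mem=[0,0,0,0]
After op 8 (STO M2): stack=[empty] mem=[0,0,17,0]
After op 9 (push 14): stack=[14] mem=[0,0,17,0]
After op 10 (push 16): stack=[14,16] mem=[0,0,17,0]
After op 11 (-): stack=[-2] mem=[0,0,17,0]
After op 12 (pop): stack=[empty] mem=[0,0,17,0]
After op 13 (push 16): stack=[16] mem=[0,0,17,0]
After op 14 (pop): stack=[empty] mem=[0,0,17,0]
After op 15 (RCL M2): stack=[17] mem=[0,0,17,0]
After op 16 (dup): stack=[17,17] mem=[0,0,17,0]

Answer: 0 0 17 0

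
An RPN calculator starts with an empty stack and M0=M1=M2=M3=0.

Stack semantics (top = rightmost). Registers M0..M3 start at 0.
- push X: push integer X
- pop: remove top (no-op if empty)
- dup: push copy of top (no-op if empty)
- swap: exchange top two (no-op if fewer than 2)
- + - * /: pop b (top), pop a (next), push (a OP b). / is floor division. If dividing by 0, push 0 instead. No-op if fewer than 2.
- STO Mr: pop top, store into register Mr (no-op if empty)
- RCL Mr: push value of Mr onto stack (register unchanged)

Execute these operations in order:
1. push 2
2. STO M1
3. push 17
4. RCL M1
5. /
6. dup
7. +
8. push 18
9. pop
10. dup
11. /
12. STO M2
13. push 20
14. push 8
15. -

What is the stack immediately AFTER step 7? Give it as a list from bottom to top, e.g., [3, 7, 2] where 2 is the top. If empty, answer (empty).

After op 1 (push 2): stack=[2] mem=[0,0,0,0]
After op 2 (STO M1): stack=[empty] mem=[0,2,0,0]
After op 3 (push 17): stack=[17] mem=[0,2,0,0]
After op 4 (RCL M1): stack=[17,2] mem=[0,2,0,0]
After op 5 (/): stack=[8] mem=[0,2,0,0]
After op 6 (dup): stack=[8,8] mem=[0,2,0,0]
After op 7 (+): stack=[16] mem=[0,2,0,0]

[16]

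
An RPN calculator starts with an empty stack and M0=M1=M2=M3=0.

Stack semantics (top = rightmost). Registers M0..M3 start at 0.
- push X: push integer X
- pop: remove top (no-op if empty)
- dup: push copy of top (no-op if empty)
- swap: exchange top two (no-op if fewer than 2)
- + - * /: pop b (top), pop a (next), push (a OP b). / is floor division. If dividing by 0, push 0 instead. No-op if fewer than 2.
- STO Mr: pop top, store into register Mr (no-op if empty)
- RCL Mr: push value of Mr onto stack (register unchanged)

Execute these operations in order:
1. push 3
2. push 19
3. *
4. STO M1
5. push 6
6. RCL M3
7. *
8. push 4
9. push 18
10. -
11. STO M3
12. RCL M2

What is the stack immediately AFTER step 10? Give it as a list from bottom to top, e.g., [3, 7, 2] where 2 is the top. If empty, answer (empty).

After op 1 (push 3): stack=[3] mem=[0,0,0,0]
After op 2 (push 19): stack=[3,19] mem=[0,0,0,0]
After op 3 (*): stack=[57] mem=[0,0,0,0]
After op 4 (STO M1): stack=[empty] mem=[0,57,0,0]
After op 5 (push 6): stack=[6] mem=[0,57,0,0]
After op 6 (RCL M3): stack=[6,0] mem=[0,57,0,0]
After op 7 (*): stack=[0] mem=[0,57,0,0]
After op 8 (push 4): stack=[0,4] mem=[0,57,0,0]
After op 9 (push 18): stack=[0,4,18] mem=[0,57,0,0]
After op 10 (-): stack=[0,-14] mem=[0,57,0,0]

[0, -14]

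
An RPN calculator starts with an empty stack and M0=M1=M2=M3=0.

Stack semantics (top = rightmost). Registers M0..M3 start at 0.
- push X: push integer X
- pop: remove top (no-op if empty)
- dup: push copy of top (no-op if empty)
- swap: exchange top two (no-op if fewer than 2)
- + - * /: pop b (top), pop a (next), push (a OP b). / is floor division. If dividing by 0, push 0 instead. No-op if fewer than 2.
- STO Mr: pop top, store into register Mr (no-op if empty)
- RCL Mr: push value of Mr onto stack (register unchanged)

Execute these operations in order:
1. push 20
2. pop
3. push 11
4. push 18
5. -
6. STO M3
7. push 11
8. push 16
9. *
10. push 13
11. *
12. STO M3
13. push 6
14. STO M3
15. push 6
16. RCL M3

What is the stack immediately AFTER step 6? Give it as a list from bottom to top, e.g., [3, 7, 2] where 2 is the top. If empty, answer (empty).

After op 1 (push 20): stack=[20] mem=[0,0,0,0]
After op 2 (pop): stack=[empty] mem=[0,0,0,0]
After op 3 (push 11): stack=[11] mem=[0,0,0,0]
After op 4 (push 18): stack=[11,18] mem=[0,0,0,0]
After op 5 (-): stack=[-7] mem=[0,0,0,0]
After op 6 (STO M3): stack=[empty] mem=[0,0,0,-7]

(empty)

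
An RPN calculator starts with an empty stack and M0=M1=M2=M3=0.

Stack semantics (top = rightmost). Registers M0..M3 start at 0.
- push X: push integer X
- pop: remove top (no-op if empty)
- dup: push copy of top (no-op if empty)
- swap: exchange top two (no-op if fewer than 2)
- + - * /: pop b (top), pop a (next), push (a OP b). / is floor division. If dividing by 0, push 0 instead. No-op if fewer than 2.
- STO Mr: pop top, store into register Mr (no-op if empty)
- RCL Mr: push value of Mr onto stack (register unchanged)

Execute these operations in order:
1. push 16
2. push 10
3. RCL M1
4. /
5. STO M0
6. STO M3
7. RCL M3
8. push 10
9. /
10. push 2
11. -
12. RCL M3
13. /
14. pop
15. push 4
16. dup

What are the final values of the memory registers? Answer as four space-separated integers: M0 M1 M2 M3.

Answer: 0 0 0 16

Derivation:
After op 1 (push 16): stack=[16] mem=[0,0,0,0]
After op 2 (push 10): stack=[16,10] mem=[0,0,0,0]
After op 3 (RCL M1): stack=[16,10,0] mem=[0,0,0,0]
After op 4 (/): stack=[16,0] mem=[0,0,0,0]
After op 5 (STO M0): stack=[16] mem=[0,0,0,0]
After op 6 (STO M3): stack=[empty] mem=[0,0,0,16]
After op 7 (RCL M3): stack=[16] mem=[0,0,0,16]
After op 8 (push 10): stack=[16,10] mem=[0,0,0,16]
After op 9 (/): stack=[1] mem=[0,0,0,16]
After op 10 (push 2): stack=[1,2] mem=[0,0,0,16]
After op 11 (-): stack=[-1] mem=[0,0,0,16]
After op 12 (RCL M3): stack=[-1,16] mem=[0,0,0,16]
After op 13 (/): stack=[-1] mem=[0,0,0,16]
After op 14 (pop): stack=[empty] mem=[0,0,0,16]
After op 15 (push 4): stack=[4] mem=[0,0,0,16]
After op 16 (dup): stack=[4,4] mem=[0,0,0,16]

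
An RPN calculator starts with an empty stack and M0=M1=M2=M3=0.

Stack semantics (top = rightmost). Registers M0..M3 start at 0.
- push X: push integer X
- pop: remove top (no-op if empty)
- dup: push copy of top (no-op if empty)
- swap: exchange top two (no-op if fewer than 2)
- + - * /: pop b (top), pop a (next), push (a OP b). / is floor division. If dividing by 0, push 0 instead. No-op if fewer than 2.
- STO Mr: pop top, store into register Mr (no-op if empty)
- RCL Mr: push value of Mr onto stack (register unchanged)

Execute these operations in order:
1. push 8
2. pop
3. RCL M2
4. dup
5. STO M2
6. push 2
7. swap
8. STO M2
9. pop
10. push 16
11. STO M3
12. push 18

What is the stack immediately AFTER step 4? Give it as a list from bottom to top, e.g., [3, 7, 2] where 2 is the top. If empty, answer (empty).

After op 1 (push 8): stack=[8] mem=[0,0,0,0]
After op 2 (pop): stack=[empty] mem=[0,0,0,0]
After op 3 (RCL M2): stack=[0] mem=[0,0,0,0]
After op 4 (dup): stack=[0,0] mem=[0,0,0,0]

[0, 0]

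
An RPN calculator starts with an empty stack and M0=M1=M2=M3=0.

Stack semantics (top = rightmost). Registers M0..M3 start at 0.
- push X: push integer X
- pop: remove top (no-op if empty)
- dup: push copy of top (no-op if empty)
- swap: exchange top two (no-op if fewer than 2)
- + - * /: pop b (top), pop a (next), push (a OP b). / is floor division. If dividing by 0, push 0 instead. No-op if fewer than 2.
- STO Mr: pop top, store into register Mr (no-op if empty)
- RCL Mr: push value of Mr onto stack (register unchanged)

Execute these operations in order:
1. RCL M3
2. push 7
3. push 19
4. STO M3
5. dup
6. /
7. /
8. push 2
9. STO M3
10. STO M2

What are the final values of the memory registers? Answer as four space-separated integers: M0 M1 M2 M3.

Answer: 0 0 0 2

Derivation:
After op 1 (RCL M3): stack=[0] mem=[0,0,0,0]
After op 2 (push 7): stack=[0,7] mem=[0,0,0,0]
After op 3 (push 19): stack=[0,7,19] mem=[0,0,0,0]
After op 4 (STO M3): stack=[0,7] mem=[0,0,0,19]
After op 5 (dup): stack=[0,7,7] mem=[0,0,0,19]
After op 6 (/): stack=[0,1] mem=[0,0,0,19]
After op 7 (/): stack=[0] mem=[0,0,0,19]
After op 8 (push 2): stack=[0,2] mem=[0,0,0,19]
After op 9 (STO M3): stack=[0] mem=[0,0,0,2]
After op 10 (STO M2): stack=[empty] mem=[0,0,0,2]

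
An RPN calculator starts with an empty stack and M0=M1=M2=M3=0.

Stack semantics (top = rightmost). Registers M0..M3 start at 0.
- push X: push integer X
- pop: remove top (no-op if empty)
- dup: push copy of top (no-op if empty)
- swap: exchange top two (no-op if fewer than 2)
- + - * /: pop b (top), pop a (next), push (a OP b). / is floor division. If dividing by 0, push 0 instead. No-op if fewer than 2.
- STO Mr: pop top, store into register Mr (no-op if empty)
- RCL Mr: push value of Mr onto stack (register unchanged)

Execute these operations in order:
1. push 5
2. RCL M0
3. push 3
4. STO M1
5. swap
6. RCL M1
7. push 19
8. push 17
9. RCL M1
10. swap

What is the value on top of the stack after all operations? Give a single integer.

Answer: 17

Derivation:
After op 1 (push 5): stack=[5] mem=[0,0,0,0]
After op 2 (RCL M0): stack=[5,0] mem=[0,0,0,0]
After op 3 (push 3): stack=[5,0,3] mem=[0,0,0,0]
After op 4 (STO M1): stack=[5,0] mem=[0,3,0,0]
After op 5 (swap): stack=[0,5] mem=[0,3,0,0]
After op 6 (RCL M1): stack=[0,5,3] mem=[0,3,0,0]
After op 7 (push 19): stack=[0,5,3,19] mem=[0,3,0,0]
After op 8 (push 17): stack=[0,5,3,19,17] mem=[0,3,0,0]
After op 9 (RCL M1): stack=[0,5,3,19,17,3] mem=[0,3,0,0]
After op 10 (swap): stack=[0,5,3,19,3,17] mem=[0,3,0,0]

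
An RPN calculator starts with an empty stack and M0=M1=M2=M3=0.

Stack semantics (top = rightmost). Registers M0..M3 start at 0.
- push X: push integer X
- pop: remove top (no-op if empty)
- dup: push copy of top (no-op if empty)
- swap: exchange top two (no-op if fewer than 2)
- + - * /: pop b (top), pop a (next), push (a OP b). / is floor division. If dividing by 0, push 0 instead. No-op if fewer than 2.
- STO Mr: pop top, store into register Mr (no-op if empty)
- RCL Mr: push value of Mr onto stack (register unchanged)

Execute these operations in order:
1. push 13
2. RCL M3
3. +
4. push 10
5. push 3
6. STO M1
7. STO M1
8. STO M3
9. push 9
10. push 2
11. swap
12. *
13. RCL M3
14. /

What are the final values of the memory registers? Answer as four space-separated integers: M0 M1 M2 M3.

After op 1 (push 13): stack=[13] mem=[0,0,0,0]
After op 2 (RCL M3): stack=[13,0] mem=[0,0,0,0]
After op 3 (+): stack=[13] mem=[0,0,0,0]
After op 4 (push 10): stack=[13,10] mem=[0,0,0,0]
After op 5 (push 3): stack=[13,10,3] mem=[0,0,0,0]
After op 6 (STO M1): stack=[13,10] mem=[0,3,0,0]
After op 7 (STO M1): stack=[13] mem=[0,10,0,0]
After op 8 (STO M3): stack=[empty] mem=[0,10,0,13]
After op 9 (push 9): stack=[9] mem=[0,10,0,13]
After op 10 (push 2): stack=[9,2] mem=[0,10,0,13]
After op 11 (swap): stack=[2,9] mem=[0,10,0,13]
After op 12 (*): stack=[18] mem=[0,10,0,13]
After op 13 (RCL M3): stack=[18,13] mem=[0,10,0,13]
After op 14 (/): stack=[1] mem=[0,10,0,13]

Answer: 0 10 0 13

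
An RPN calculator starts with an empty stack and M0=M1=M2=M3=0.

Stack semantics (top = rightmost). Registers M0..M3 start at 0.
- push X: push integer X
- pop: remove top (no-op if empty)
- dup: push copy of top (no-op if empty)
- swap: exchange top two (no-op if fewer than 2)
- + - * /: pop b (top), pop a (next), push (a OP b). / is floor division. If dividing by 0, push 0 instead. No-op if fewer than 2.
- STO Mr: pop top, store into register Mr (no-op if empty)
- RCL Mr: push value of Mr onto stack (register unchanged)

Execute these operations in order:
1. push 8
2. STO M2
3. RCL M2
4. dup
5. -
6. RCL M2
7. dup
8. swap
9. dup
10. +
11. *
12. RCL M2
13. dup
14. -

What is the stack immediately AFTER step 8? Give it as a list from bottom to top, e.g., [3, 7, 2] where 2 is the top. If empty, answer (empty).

After op 1 (push 8): stack=[8] mem=[0,0,0,0]
After op 2 (STO M2): stack=[empty] mem=[0,0,8,0]
After op 3 (RCL M2): stack=[8] mem=[0,0,8,0]
After op 4 (dup): stack=[8,8] mem=[0,0,8,0]
After op 5 (-): stack=[0] mem=[0,0,8,0]
After op 6 (RCL M2): stack=[0,8] mem=[0,0,8,0]
After op 7 (dup): stack=[0,8,8] mem=[0,0,8,0]
After op 8 (swap): stack=[0,8,8] mem=[0,0,8,0]

[0, 8, 8]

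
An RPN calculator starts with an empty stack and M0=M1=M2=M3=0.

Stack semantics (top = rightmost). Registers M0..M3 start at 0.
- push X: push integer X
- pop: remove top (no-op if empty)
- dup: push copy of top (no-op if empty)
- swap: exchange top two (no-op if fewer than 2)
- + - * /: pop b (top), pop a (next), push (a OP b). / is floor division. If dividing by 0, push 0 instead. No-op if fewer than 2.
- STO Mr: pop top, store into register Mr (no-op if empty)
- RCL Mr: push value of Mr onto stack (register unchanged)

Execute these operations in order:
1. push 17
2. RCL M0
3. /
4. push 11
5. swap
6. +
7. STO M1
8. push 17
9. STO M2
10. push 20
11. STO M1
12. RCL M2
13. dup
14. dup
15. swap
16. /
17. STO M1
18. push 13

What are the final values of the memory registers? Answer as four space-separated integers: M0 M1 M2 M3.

After op 1 (push 17): stack=[17] mem=[0,0,0,0]
After op 2 (RCL M0): stack=[17,0] mem=[0,0,0,0]
After op 3 (/): stack=[0] mem=[0,0,0,0]
After op 4 (push 11): stack=[0,11] mem=[0,0,0,0]
After op 5 (swap): stack=[11,0] mem=[0,0,0,0]
After op 6 (+): stack=[11] mem=[0,0,0,0]
After op 7 (STO M1): stack=[empty] mem=[0,11,0,0]
After op 8 (push 17): stack=[17] mem=[0,11,0,0]
After op 9 (STO M2): stack=[empty] mem=[0,11,17,0]
After op 10 (push 20): stack=[20] mem=[0,11,17,0]
After op 11 (STO M1): stack=[empty] mem=[0,20,17,0]
After op 12 (RCL M2): stack=[17] mem=[0,20,17,0]
After op 13 (dup): stack=[17,17] mem=[0,20,17,0]
After op 14 (dup): stack=[17,17,17] mem=[0,20,17,0]
After op 15 (swap): stack=[17,17,17] mem=[0,20,17,0]
After op 16 (/): stack=[17,1] mem=[0,20,17,0]
After op 17 (STO M1): stack=[17] mem=[0,1,17,0]
After op 18 (push 13): stack=[17,13] mem=[0,1,17,0]

Answer: 0 1 17 0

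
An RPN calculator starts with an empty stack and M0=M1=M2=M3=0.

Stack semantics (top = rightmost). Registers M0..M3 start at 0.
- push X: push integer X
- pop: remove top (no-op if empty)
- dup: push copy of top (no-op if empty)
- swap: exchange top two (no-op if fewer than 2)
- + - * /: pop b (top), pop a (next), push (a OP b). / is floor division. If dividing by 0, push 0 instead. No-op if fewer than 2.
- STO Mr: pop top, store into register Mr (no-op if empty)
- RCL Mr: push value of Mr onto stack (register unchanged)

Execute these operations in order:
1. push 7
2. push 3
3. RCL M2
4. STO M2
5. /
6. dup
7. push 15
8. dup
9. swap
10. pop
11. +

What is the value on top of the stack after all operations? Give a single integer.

Answer: 17

Derivation:
After op 1 (push 7): stack=[7] mem=[0,0,0,0]
After op 2 (push 3): stack=[7,3] mem=[0,0,0,0]
After op 3 (RCL M2): stack=[7,3,0] mem=[0,0,0,0]
After op 4 (STO M2): stack=[7,3] mem=[0,0,0,0]
After op 5 (/): stack=[2] mem=[0,0,0,0]
After op 6 (dup): stack=[2,2] mem=[0,0,0,0]
After op 7 (push 15): stack=[2,2,15] mem=[0,0,0,0]
After op 8 (dup): stack=[2,2,15,15] mem=[0,0,0,0]
After op 9 (swap): stack=[2,2,15,15] mem=[0,0,0,0]
After op 10 (pop): stack=[2,2,15] mem=[0,0,0,0]
After op 11 (+): stack=[2,17] mem=[0,0,0,0]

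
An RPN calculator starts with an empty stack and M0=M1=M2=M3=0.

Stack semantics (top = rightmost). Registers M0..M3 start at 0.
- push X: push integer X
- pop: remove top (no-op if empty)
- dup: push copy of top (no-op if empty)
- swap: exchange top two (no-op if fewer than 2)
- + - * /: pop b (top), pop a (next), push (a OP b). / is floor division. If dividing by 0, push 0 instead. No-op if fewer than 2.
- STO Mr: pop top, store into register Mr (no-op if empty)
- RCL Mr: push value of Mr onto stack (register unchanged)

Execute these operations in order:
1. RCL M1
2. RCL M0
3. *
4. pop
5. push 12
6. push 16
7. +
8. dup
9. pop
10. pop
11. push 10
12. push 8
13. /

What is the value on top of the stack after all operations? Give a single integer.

After op 1 (RCL M1): stack=[0] mem=[0,0,0,0]
After op 2 (RCL M0): stack=[0,0] mem=[0,0,0,0]
After op 3 (*): stack=[0] mem=[0,0,0,0]
After op 4 (pop): stack=[empty] mem=[0,0,0,0]
After op 5 (push 12): stack=[12] mem=[0,0,0,0]
After op 6 (push 16): stack=[12,16] mem=[0,0,0,0]
After op 7 (+): stack=[28] mem=[0,0,0,0]
After op 8 (dup): stack=[28,28] mem=[0,0,0,0]
After op 9 (pop): stack=[28] mem=[0,0,0,0]
After op 10 (pop): stack=[empty] mem=[0,0,0,0]
After op 11 (push 10): stack=[10] mem=[0,0,0,0]
After op 12 (push 8): stack=[10,8] mem=[0,0,0,0]
After op 13 (/): stack=[1] mem=[0,0,0,0]

Answer: 1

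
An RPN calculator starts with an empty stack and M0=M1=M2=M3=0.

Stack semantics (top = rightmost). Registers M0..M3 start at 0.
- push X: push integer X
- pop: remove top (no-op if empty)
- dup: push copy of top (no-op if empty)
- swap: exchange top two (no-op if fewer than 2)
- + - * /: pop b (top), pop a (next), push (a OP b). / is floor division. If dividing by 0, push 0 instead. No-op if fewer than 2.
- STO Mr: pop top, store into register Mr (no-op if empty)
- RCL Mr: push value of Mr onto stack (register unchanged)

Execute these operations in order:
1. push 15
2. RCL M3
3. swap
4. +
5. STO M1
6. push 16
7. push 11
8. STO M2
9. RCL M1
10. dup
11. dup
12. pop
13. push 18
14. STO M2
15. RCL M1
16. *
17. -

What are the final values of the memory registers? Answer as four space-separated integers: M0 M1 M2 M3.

Answer: 0 15 18 0

Derivation:
After op 1 (push 15): stack=[15] mem=[0,0,0,0]
After op 2 (RCL M3): stack=[15,0] mem=[0,0,0,0]
After op 3 (swap): stack=[0,15] mem=[0,0,0,0]
After op 4 (+): stack=[15] mem=[0,0,0,0]
After op 5 (STO M1): stack=[empty] mem=[0,15,0,0]
After op 6 (push 16): stack=[16] mem=[0,15,0,0]
After op 7 (push 11): stack=[16,11] mem=[0,15,0,0]
After op 8 (STO M2): stack=[16] mem=[0,15,11,0]
After op 9 (RCL M1): stack=[16,15] mem=[0,15,11,0]
After op 10 (dup): stack=[16,15,15] mem=[0,15,11,0]
After op 11 (dup): stack=[16,15,15,15] mem=[0,15,11,0]
After op 12 (pop): stack=[16,15,15] mem=[0,15,11,0]
After op 13 (push 18): stack=[16,15,15,18] mem=[0,15,11,0]
After op 14 (STO M2): stack=[16,15,15] mem=[0,15,18,0]
After op 15 (RCL M1): stack=[16,15,15,15] mem=[0,15,18,0]
After op 16 (*): stack=[16,15,225] mem=[0,15,18,0]
After op 17 (-): stack=[16,-210] mem=[0,15,18,0]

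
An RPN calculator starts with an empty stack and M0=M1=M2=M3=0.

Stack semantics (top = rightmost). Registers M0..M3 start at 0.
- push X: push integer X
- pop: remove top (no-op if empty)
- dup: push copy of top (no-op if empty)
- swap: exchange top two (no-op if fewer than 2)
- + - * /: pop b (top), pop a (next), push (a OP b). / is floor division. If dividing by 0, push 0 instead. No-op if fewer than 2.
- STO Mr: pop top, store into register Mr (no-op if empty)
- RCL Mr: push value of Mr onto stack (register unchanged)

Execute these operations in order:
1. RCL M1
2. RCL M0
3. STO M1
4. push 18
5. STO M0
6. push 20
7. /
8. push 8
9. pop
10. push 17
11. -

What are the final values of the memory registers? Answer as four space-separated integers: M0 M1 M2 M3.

Answer: 18 0 0 0

Derivation:
After op 1 (RCL M1): stack=[0] mem=[0,0,0,0]
After op 2 (RCL M0): stack=[0,0] mem=[0,0,0,0]
After op 3 (STO M1): stack=[0] mem=[0,0,0,0]
After op 4 (push 18): stack=[0,18] mem=[0,0,0,0]
After op 5 (STO M0): stack=[0] mem=[18,0,0,0]
After op 6 (push 20): stack=[0,20] mem=[18,0,0,0]
After op 7 (/): stack=[0] mem=[18,0,0,0]
After op 8 (push 8): stack=[0,8] mem=[18,0,0,0]
After op 9 (pop): stack=[0] mem=[18,0,0,0]
After op 10 (push 17): stack=[0,17] mem=[18,0,0,0]
After op 11 (-): stack=[-17] mem=[18,0,0,0]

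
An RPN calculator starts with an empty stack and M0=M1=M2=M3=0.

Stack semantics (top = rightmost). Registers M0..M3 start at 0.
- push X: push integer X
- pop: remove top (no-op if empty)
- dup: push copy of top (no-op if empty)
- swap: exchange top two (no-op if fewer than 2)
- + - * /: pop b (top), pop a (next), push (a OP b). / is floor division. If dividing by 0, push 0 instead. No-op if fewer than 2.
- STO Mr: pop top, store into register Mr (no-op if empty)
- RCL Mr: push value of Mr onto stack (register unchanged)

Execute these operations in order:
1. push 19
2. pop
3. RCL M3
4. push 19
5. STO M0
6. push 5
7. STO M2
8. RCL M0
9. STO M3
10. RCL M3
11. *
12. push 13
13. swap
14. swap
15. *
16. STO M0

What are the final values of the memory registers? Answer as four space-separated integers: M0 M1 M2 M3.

After op 1 (push 19): stack=[19] mem=[0,0,0,0]
After op 2 (pop): stack=[empty] mem=[0,0,0,0]
After op 3 (RCL M3): stack=[0] mem=[0,0,0,0]
After op 4 (push 19): stack=[0,19] mem=[0,0,0,0]
After op 5 (STO M0): stack=[0] mem=[19,0,0,0]
After op 6 (push 5): stack=[0,5] mem=[19,0,0,0]
After op 7 (STO M2): stack=[0] mem=[19,0,5,0]
After op 8 (RCL M0): stack=[0,19] mem=[19,0,5,0]
After op 9 (STO M3): stack=[0] mem=[19,0,5,19]
After op 10 (RCL M3): stack=[0,19] mem=[19,0,5,19]
After op 11 (*): stack=[0] mem=[19,0,5,19]
After op 12 (push 13): stack=[0,13] mem=[19,0,5,19]
After op 13 (swap): stack=[13,0] mem=[19,0,5,19]
After op 14 (swap): stack=[0,13] mem=[19,0,5,19]
After op 15 (*): stack=[0] mem=[19,0,5,19]
After op 16 (STO M0): stack=[empty] mem=[0,0,5,19]

Answer: 0 0 5 19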